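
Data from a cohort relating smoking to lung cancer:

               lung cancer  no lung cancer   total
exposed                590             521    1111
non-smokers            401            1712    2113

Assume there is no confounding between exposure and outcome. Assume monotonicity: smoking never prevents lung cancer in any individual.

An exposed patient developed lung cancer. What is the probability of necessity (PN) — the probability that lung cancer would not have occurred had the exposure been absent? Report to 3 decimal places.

PN ≈ 0.643

p₁ = P(outcome | exposed) = 590/1111 = 0.53105
p₀ = P(outcome | unexposed) = 401/2113 = 0.18978
Under exogeneity and monotonicity, PN = (p₁ − p₀) / p₁.
PN = (0.53105 − 0.18978) / 0.53105 = 0.34128 / 0.53105 ≈ 0.6426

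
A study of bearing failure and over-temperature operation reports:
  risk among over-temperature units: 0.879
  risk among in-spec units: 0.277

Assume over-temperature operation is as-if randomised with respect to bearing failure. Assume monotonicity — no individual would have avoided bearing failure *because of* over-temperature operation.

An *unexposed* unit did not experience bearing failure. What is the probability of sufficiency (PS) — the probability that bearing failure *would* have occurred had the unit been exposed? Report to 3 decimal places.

Let p₁ = 0.879, p₀ = 0.277.
Under exogeneity and monotonicity, PS = (p₁ − p₀) / (1 − p₀).
PS = (0.879 − 0.277) / (1 − 0.277) = 0.602 / 0.723 ≈ 0.8326

PS ≈ 0.833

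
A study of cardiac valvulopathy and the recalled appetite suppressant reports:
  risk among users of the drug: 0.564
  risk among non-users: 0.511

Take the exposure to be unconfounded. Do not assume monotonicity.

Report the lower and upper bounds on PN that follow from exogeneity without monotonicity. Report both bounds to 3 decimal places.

Let p₁ = 0.564, p₀ = 0.511.
Under exogeneity alone the bounds on PN are max{0,(p₁−p₀)/p₁} ≤ PN ≤ min{1,(1−p₀)/p₁}.
  lower = (p₁ − p₀)/p₁ = 0.053 / 0.564 ≈ 0.0940
  upper = min{1, (1 − p₀)/p₁} = 0.489 / 0.564 ≈ 0.8670

0.094 ≤ PN ≤ 0.867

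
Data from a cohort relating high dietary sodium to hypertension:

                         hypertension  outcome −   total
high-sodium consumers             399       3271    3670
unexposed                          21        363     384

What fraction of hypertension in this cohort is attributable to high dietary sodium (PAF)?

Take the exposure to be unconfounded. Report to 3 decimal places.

PAF ≈ 0.472

p₁ = P(outcome | exposed) = 399/3670 = 0.10872
p₀ = P(outcome | unexposed) = 21/384 = 0.054688
Exposure prevalence π = 3670/4054 = 0.90528; overall risk P(Y=1) = 0.1036.
Under exogeneity, PAF = [P(Y=1) − p₀]/P(Y=1).
PAF = (0.1036 − 0.054688) / 0.1036 ≈ 0.4721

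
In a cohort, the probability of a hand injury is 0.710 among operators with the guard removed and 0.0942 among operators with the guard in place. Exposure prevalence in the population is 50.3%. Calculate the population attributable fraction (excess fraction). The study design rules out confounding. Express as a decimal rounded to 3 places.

Let p₁ = 0.71, p₀ = 0.0942.
Overall risk P(Y=1) = π·p₁ + (1−π)·p₀ = 0.503×0.71 + 0.497×0.0942 = 0.40395.
Under exogeneity, PAF = [P(Y=1) − p₀] / P(Y=1).
PAF = (0.40395 − 0.0942) / 0.40395 ≈ 0.7668

PAF ≈ 0.767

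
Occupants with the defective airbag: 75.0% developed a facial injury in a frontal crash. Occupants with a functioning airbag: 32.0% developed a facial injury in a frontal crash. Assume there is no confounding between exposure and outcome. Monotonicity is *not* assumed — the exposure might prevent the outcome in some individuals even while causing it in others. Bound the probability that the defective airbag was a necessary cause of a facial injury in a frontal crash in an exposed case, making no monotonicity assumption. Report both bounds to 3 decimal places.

0.573 ≤ PN ≤ 0.907

p₁ = 0.75, p₀ = 0.32.
Under exogeneity alone the bounds on PN are max{0,(p₁−p₀)/p₁} ≤ PN ≤ min{1,(1−p₀)/p₁}.
  lower = (p₁ − p₀)/p₁ = 0.43 / 0.75 ≈ 0.5733
  upper = min{1, (1 − p₀)/p₁} = 0.68 / 0.75 ≈ 0.9067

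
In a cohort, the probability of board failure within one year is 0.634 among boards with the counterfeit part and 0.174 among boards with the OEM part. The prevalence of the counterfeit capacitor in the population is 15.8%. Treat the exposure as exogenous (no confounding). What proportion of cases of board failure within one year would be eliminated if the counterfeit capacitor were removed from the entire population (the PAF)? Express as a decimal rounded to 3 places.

Let p₁ = 0.634, p₀ = 0.174.
Overall risk P(Y=1) = π·p₁ + (1−π)·p₀ = 0.158×0.634 + 0.842×0.174 = 0.24668.
Under exogeneity, PAF = [P(Y=1) − p₀] / P(Y=1).
PAF = (0.24668 − 0.174) / 0.24668 ≈ 0.2946

PAF ≈ 0.295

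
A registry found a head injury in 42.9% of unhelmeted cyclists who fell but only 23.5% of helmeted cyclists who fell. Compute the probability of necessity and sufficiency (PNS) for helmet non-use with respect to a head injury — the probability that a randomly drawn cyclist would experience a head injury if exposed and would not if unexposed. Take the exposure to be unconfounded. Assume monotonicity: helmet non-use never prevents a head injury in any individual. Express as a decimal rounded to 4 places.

PNS ≈ 0.1940

p₁ = 0.429, p₀ = 0.235.
Under exogeneity and monotonicity, PNS = p₁ − p₀.
PNS = 0.429 − 0.235 = 0.194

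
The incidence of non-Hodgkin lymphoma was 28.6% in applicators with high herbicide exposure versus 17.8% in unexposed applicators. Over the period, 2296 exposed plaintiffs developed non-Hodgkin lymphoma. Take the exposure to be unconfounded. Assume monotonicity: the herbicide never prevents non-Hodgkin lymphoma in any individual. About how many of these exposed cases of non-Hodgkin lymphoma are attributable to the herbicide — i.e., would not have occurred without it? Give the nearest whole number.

about 867 cases

p₁ = 0.286, p₀ = 0.178.
PN = (p₁ − p₀)/p₁ = (0.286 − 0.178) / 0.286 ≈ 0.37762.
Attributable cases ≈ PN × (exposed cases) = 0.37762 × 2296 ≈ 867.02.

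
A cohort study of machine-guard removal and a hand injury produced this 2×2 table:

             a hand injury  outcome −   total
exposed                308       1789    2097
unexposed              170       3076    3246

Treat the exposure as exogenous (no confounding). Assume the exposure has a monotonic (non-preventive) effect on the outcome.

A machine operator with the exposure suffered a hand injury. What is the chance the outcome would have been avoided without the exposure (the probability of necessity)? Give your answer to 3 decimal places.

PN ≈ 0.643

p₁ = P(outcome | exposed) = 308/2097 = 0.14688
p₀ = P(outcome | unexposed) = 170/3246 = 0.052372
Under exogeneity and monotonicity, PN = (p₁ − p₀) / p₁.
PN = (0.14688 − 0.052372) / 0.14688 = 0.094504 / 0.14688 ≈ 0.6434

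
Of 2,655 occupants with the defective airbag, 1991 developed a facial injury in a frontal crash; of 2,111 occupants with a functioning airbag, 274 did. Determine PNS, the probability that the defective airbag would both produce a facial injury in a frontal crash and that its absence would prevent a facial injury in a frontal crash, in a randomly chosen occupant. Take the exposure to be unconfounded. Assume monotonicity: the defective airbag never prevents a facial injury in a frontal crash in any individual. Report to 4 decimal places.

PNS ≈ 0.6201

p₁ = P(outcome | exposed) = 1991/2655 = 0.74991
p₀ = P(outcome | unexposed) = 274/2111 = 0.1298
Under exogeneity and monotonicity, PNS = p₁ − p₀.
PNS = 0.74991 − 0.1298 = 0.62011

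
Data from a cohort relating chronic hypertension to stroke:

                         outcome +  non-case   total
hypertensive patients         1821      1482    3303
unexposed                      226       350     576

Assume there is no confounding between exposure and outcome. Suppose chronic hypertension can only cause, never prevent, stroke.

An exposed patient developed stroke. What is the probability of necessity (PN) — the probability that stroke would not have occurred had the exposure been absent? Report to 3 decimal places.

p₁ = P(outcome | exposed) = 1821/3303 = 0.55132
p₀ = P(outcome | unexposed) = 226/576 = 0.39236
Under exogeneity and monotonicity, PN = (p₁ − p₀) / p₁.
PN = (0.55132 − 0.39236) / 0.55132 = 0.15896 / 0.55132 ≈ 0.2883

PN ≈ 0.288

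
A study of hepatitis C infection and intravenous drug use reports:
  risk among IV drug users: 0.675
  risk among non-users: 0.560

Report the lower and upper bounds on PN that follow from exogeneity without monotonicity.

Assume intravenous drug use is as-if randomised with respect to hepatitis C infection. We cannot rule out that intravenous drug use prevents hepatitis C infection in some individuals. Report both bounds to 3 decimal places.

0.170 ≤ PN ≤ 0.652

Let p₁ = 0.675, p₀ = 0.56.
Under exogeneity alone the bounds on PN are max{0,(p₁−p₀)/p₁} ≤ PN ≤ min{1,(1−p₀)/p₁}.
  lower = (p₁ − p₀)/p₁ = 0.115 / 0.675 ≈ 0.1704
  upper = min{1, (1 − p₀)/p₁} = 0.44 / 0.675 ≈ 0.6519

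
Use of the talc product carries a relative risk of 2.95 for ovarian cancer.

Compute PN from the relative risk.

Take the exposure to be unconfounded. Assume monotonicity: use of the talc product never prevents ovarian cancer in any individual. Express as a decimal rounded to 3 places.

PN ≈ 0.661

Under exogeneity and monotonicity, PN = (RR − 1) / RR = 1 − 1/RR.
PN = (2.95 − 1) / 2.95 = 1.95 / 2.95 ≈ 0.6610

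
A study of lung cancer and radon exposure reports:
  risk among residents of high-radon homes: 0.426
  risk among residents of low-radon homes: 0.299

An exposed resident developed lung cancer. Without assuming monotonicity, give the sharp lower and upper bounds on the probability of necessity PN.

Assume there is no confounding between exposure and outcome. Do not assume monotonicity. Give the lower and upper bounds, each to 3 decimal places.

Let p₁ = 0.426, p₀ = 0.299.
Under exogeneity alone the bounds on PN are max{0,(p₁−p₀)/p₁} ≤ PN ≤ min{1,(1−p₀)/p₁}.
  lower = (p₁ − p₀)/p₁ = 0.127 / 0.426 ≈ 0.2981
  upper = min{1, (1 − p₀)/p₁} = 0.701 / 0.426 ≈ 1.6455 → capped at 1

0.298 ≤ PN ≤ 1.000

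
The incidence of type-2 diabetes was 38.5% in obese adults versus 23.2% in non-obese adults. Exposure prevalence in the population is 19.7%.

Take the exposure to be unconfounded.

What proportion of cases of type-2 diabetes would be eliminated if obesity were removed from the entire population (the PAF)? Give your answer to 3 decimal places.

p₁ = 0.385, p₀ = 0.232.
Overall risk P(Y=1) = π·p₁ + (1−π)·p₀ = 0.197×0.385 + 0.803×0.232 = 0.26214.
Under exogeneity, PAF = [P(Y=1) − p₀] / P(Y=1).
PAF = (0.26214 − 0.232) / 0.26214 ≈ 0.1150

PAF ≈ 0.115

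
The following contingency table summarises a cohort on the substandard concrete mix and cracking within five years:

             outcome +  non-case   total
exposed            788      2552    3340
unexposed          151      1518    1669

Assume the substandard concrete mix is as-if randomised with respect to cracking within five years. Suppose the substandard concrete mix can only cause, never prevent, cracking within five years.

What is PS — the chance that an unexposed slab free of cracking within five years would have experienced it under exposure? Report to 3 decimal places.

p₁ = P(outcome | exposed) = 788/3340 = 0.23593
p₀ = P(outcome | unexposed) = 151/1669 = 0.090473
Under exogeneity and monotonicity, PS = (p₁ − p₀)/(1 − p₀).
PS = (0.23593 − 0.090473) / 0.90953 ≈ 0.1599

PS ≈ 0.160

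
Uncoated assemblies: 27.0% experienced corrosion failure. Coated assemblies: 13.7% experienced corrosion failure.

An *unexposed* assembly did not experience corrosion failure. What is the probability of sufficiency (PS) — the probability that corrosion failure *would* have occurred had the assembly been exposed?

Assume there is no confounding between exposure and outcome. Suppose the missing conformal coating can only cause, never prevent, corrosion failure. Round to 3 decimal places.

PS ≈ 0.154

p₁ = 0.27, p₀ = 0.137.
Under exogeneity and monotonicity, PS = (p₁ − p₀) / (1 − p₀).
PS = (0.27 − 0.137) / (1 − 0.137) = 0.133 / 0.863 ≈ 0.1541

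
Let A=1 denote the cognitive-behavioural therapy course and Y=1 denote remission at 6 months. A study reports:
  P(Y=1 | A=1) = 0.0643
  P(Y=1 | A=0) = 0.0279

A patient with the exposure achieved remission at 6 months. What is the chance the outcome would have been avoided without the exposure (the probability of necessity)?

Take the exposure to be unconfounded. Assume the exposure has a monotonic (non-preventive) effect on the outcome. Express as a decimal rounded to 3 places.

Let p₁ = 0.0643, p₀ = 0.0279.
Under exogeneity and monotonicity, PN = (p₁ − p₀) / p₁.
PN = (0.0643 − 0.0279) / 0.0643 = 0.0364 / 0.0643 ≈ 0.5661

PN ≈ 0.566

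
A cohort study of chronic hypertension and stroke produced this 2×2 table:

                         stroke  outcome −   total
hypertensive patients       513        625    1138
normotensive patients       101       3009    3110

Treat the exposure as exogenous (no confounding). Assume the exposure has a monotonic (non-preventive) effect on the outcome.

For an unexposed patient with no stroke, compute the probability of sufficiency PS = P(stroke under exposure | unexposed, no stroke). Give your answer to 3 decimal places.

PS ≈ 0.432

p₁ = P(outcome | exposed) = 513/1138 = 0.45079
p₀ = P(outcome | unexposed) = 101/3110 = 0.032476
Under exogeneity and monotonicity, PS = (p₁ − p₀) / (1 − p₀).
PS = (0.45079 − 0.032476) / (1 − 0.032476) = 0.41831 / 0.96752 ≈ 0.4324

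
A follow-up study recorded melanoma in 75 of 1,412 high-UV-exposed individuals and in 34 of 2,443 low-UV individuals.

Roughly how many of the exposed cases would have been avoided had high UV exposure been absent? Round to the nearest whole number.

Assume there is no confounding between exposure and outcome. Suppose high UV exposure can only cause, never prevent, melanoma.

p₁ = P(outcome | exposed) = 75/1412 = 0.053116
p₀ = P(outcome | unexposed) = 34/2443 = 0.013917
PN = (p₁ − p₀)/p₁ = (0.053116 − 0.013917) / 0.053116 ≈ 0.73798.
Attributable cases ≈ PN × (exposed cases) = 0.73798 × 75 ≈ 55.35.

about 55 cases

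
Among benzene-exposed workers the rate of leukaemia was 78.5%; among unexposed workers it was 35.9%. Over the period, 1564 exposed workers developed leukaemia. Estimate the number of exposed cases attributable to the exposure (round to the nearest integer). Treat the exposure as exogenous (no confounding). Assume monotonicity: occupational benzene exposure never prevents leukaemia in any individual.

about 849 cases

p₁ = 0.785, p₀ = 0.359.
PN = (p₁ − p₀)/p₁ = (0.785 − 0.359) / 0.785 ≈ 0.54268.
Attributable cases ≈ PN × (exposed cases) = 0.54268 × 1564 ≈ 848.74.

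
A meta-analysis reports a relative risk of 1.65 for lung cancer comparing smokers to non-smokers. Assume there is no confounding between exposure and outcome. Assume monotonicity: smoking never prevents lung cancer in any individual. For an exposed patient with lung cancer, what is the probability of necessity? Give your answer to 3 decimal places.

PN ≈ 0.394

Under exogeneity and monotonicity, PN = (RR − 1) / RR = 1 − 1/RR.
PN = (1.65 − 1) / 1.65 = 0.65 / 1.65 ≈ 0.3939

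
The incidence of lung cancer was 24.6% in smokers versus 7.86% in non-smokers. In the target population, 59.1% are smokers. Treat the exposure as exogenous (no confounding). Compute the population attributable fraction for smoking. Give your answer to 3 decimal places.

p₁ = 0.246, p₀ = 0.0786.
Overall risk P(Y=1) = π·p₁ + (1−π)·p₀ = 0.591×0.246 + 0.409×0.0786 = 0.17753.
Under exogeneity, PAF = [P(Y=1) − p₀] / P(Y=1).
PAF = (0.17753 − 0.0786) / 0.17753 ≈ 0.5573

PAF ≈ 0.557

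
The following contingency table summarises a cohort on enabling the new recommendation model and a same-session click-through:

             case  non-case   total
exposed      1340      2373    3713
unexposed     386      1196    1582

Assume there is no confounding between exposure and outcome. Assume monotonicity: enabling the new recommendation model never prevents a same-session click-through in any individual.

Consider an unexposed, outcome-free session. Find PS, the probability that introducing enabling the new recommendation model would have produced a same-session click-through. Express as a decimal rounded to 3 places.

PS ≈ 0.155

p₁ = P(outcome | exposed) = 1340/3713 = 0.36089
p₀ = P(outcome | unexposed) = 386/1582 = 0.24399
Under exogeneity and monotonicity, PS = (p₁ − p₀) / (1 − p₀).
PS = (0.36089 − 0.24399) / (1 − 0.24399) = 0.1169 / 0.75601 ≈ 0.1546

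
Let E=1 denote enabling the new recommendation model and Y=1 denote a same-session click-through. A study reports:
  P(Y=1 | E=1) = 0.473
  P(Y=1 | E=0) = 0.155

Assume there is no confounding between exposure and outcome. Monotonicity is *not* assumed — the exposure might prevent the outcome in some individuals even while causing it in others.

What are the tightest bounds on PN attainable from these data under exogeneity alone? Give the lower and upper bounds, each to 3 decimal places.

0.672 ≤ PN ≤ 1.000

Let p₁ = 0.473, p₀ = 0.155.
Under exogeneity alone the bounds on PN are max{0,(p₁−p₀)/p₁} ≤ PN ≤ min{1,(1−p₀)/p₁}.
  lower = (p₁ − p₀)/p₁ = 0.318 / 0.473 ≈ 0.6723
  upper = min{1, (1 − p₀)/p₁} = 0.845 / 0.473 ≈ 1.7865 → capped at 1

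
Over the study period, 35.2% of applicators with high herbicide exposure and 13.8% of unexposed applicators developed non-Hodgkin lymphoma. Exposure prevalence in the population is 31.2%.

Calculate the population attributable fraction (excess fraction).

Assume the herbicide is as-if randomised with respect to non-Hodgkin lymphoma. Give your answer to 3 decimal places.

p₁ = 0.352, p₀ = 0.138.
Overall risk P(Y=1) = π·p₁ + (1−π)·p₀ = 0.312×0.352 + 0.688×0.138 = 0.20477.
Under exogeneity, PAF = [P(Y=1) − p₀] / P(Y=1).
PAF = (0.20477 − 0.138) / 0.20477 ≈ 0.3261

PAF ≈ 0.326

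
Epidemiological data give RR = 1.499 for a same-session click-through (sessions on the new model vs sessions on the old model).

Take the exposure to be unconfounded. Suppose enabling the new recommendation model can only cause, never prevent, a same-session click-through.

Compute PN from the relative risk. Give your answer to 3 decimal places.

PN ≈ 0.333

Under exogeneity and monotonicity, PN = (RR − 1) / RR = 1 − 1/RR.
PN = (1.499 − 1) / 1.499 = 0.499 / 1.499 ≈ 0.3329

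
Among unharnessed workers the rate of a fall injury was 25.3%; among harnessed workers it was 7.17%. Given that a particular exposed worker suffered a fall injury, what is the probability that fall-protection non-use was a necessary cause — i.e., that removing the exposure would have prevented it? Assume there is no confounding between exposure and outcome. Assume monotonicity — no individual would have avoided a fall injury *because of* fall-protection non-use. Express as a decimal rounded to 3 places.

p₁ = 0.253, p₀ = 0.0717.
Under exogeneity and monotonicity, PN = (p₁ − p₀) / p₁.
PN = (0.253 − 0.0717) / 0.253 = 0.1813 / 0.253 ≈ 0.7166

PN ≈ 0.717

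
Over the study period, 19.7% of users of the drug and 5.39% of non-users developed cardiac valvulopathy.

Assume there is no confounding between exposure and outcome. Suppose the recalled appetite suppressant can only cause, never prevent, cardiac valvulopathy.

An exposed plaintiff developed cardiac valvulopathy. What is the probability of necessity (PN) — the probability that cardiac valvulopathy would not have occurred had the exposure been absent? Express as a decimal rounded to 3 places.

p₁ = 0.197, p₀ = 0.0539.
Under exogeneity and monotonicity, PN = (p₁ − p₀) / p₁.
PN = (0.197 − 0.0539) / 0.197 = 0.1431 / 0.197 ≈ 0.7264

PN ≈ 0.726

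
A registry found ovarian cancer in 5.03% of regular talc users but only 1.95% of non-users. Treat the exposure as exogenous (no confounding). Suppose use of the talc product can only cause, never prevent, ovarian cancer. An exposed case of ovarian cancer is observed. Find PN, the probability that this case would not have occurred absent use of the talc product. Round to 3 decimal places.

p₁ = 0.0503, p₀ = 0.0195.
Under exogeneity and monotonicity, PN = (p₁ − p₀) / p₁.
PN = (0.0503 − 0.0195) / 0.0503 = 0.0308 / 0.0503 ≈ 0.6123

PN ≈ 0.612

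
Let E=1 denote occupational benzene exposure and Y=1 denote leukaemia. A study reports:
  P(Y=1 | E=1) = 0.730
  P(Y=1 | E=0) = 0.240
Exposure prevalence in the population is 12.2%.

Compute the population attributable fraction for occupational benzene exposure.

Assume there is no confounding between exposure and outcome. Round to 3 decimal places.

PAF ≈ 0.199

Let p₁ = 0.73, p₀ = 0.24.
Overall risk P(Y=1) = π·p₁ + (1−π)·p₀ = 0.122×0.73 + 0.878×0.24 = 0.29978.
Under exogeneity, PAF = [P(Y=1) − p₀] / P(Y=1).
PAF = (0.29978 − 0.24) / 0.29978 ≈ 0.1994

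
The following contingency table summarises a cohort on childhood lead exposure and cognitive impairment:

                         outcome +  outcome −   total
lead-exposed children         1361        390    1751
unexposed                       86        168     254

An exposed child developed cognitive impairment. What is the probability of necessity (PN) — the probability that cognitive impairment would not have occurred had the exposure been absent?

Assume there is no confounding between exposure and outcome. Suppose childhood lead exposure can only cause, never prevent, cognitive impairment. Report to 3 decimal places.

p₁ = P(outcome | exposed) = 1361/1751 = 0.77727
p₀ = P(outcome | unexposed) = 86/254 = 0.33858
Under exogeneity and monotonicity, PN = (p₁ − p₀) / p₁.
PN = (0.77727 − 0.33858) / 0.77727 = 0.43869 / 0.77727 ≈ 0.5644

PN ≈ 0.564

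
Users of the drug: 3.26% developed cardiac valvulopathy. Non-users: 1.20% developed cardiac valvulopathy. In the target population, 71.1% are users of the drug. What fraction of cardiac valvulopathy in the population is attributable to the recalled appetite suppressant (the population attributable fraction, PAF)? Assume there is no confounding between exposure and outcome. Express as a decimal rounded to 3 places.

p₁ = 0.0326, p₀ = 0.012.
Overall risk P(Y=1) = π·p₁ + (1−π)·p₀ = 0.711×0.0326 + 0.289×0.012 = 0.026647.
Under exogeneity, PAF = [P(Y=1) − p₀] / P(Y=1).
PAF = (0.026647 − 0.012) / 0.026647 ≈ 0.5497

PAF ≈ 0.550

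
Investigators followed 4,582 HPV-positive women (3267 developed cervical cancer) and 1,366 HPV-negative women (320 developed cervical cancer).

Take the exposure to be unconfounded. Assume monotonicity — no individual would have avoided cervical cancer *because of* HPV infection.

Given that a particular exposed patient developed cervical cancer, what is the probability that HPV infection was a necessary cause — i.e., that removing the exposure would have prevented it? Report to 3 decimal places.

p₁ = P(outcome | exposed) = 3267/4582 = 0.71301
p₀ = P(outcome | unexposed) = 320/1366 = 0.23426
Under exogeneity and monotonicity, PN = (p₁ − p₀) / p₁.
PN = (0.71301 − 0.23426) / 0.71301 = 0.47875 / 0.71301 ≈ 0.6714

PN ≈ 0.671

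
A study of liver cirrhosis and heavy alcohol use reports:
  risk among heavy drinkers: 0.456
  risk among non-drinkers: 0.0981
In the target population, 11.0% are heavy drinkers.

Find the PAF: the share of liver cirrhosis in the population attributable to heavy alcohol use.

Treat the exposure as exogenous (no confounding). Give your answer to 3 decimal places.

Let p₁ = 0.456, p₀ = 0.0981.
Overall risk P(Y=1) = π·p₁ + (1−π)·p₀ = 0.11×0.456 + 0.89×0.0981 = 0.13747.
Under exogeneity, PAF = [P(Y=1) − p₀] / P(Y=1).
PAF = (0.13747 − 0.0981) / 0.13747 ≈ 0.2864

PAF ≈ 0.286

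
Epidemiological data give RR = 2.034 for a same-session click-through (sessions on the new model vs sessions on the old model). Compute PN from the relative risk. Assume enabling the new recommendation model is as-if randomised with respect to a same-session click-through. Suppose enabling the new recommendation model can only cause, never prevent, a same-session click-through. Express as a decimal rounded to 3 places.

Under exogeneity and monotonicity, PN = (RR − 1) / RR = 1 − 1/RR.
PN = (2.034 − 1) / 2.034 = 1.034 / 2.034 ≈ 0.5084

PN ≈ 0.508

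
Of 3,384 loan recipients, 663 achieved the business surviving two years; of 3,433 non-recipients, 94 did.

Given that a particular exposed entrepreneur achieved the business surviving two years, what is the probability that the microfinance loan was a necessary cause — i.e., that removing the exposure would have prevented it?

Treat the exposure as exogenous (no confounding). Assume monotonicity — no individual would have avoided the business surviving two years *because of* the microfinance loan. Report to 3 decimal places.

PN ≈ 0.860

p₁ = P(outcome | exposed) = 663/3384 = 0.19592
p₀ = P(outcome | unexposed) = 94/3433 = 0.027381
Under exogeneity and monotonicity, PN = (p₁ − p₀) / p₁.
PN = (0.19592 − 0.027381) / 0.19592 = 0.16854 / 0.19592 ≈ 0.8602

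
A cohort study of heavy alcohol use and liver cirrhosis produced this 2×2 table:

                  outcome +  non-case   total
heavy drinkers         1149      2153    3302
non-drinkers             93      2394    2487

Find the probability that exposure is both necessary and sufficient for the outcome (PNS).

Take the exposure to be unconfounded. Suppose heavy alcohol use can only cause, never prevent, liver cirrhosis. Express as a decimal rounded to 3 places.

PNS ≈ 0.311

p₁ = P(outcome | exposed) = 1149/3302 = 0.34797
p₀ = P(outcome | unexposed) = 93/2487 = 0.037394
Under exogeneity and monotonicity, PNS = p₁ − p₀.
PNS = 0.34797 − 0.037394 = 0.31058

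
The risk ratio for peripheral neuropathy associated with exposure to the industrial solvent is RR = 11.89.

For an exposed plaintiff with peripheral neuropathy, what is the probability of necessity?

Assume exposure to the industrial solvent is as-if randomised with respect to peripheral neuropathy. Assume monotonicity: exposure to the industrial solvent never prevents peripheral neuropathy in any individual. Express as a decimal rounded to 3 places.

Under exogeneity and monotonicity, PN = (RR − 1) / RR = 1 − 1/RR.
PN = (11.89 − 1) / 11.89 = 10.89 / 11.89 ≈ 0.9159

PN ≈ 0.916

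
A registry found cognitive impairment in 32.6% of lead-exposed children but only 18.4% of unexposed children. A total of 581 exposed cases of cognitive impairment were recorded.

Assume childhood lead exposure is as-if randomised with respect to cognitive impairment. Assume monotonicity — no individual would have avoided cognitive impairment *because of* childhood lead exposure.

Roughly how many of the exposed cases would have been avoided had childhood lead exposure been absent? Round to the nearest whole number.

about 253 cases

p₁ = 0.326, p₀ = 0.184.
PN = (p₁ − p₀)/p₁ = (0.326 − 0.184) / 0.326 ≈ 0.43558.
Attributable cases ≈ PN × (exposed cases) = 0.43558 × 581 ≈ 253.07.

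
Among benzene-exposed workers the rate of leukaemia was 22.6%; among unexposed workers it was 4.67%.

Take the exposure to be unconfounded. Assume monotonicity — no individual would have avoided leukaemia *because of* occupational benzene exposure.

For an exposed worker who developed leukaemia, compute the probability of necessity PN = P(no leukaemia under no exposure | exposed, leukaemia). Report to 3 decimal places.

PN ≈ 0.793

p₁ = 0.226, p₀ = 0.0467.
Under exogeneity and monotonicity, PN = (p₁ − p₀) / p₁.
PN = (0.226 − 0.0467) / 0.226 = 0.1793 / 0.226 ≈ 0.7934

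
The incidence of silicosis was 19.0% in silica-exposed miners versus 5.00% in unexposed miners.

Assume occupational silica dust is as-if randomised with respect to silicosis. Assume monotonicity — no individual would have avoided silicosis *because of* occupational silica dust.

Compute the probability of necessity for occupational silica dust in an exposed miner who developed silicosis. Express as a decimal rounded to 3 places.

PN ≈ 0.737

p₁ = 0.19, p₀ = 0.05.
Under exogeneity and monotonicity, PN = (p₁ − p₀) / p₁.
PN = (0.19 − 0.05) / 0.19 = 0.14 / 0.19 ≈ 0.7368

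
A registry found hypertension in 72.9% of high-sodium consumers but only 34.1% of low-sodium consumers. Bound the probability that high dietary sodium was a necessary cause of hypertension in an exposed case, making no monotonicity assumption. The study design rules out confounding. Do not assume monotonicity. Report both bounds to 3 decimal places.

0.532 ≤ PN ≤ 0.904

p₁ = 0.729, p₀ = 0.341.
Under exogeneity alone the bounds on PN are max{0,(p₁−p₀)/p₁} ≤ PN ≤ min{1,(1−p₀)/p₁}.
  lower = (p₁ − p₀)/p₁ = 0.388 / 0.729 ≈ 0.5322
  upper = min{1, (1 − p₀)/p₁} = 0.659 / 0.729 ≈ 0.9040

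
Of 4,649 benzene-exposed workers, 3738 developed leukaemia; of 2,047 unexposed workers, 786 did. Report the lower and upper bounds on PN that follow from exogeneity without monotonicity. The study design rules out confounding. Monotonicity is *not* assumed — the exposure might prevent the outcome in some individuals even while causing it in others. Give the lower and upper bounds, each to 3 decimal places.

0.522 ≤ PN ≤ 0.766

p₁ = P(outcome | exposed) = 3738/4649 = 0.80404
p₀ = P(outcome | unexposed) = 786/2047 = 0.38398
Under exogeneity alone the bounds on PN are max{0,(p₁−p₀)/p₁} ≤ PN ≤ min{1,(1−p₀)/p₁}.
  lower = (p₁ − p₀)/p₁ = 0.42007 / 0.80404 ≈ 0.5224
  upper = min{1, (1 − p₀)/p₁} = 0.61602 / 0.80404 ≈ 0.7662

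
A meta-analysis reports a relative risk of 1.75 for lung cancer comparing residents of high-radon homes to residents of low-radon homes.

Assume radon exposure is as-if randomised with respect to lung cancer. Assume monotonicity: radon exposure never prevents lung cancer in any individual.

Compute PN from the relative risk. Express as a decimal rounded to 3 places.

Under exogeneity and monotonicity, PN = (RR − 1) / RR = 1 − 1/RR.
PN = (1.75 − 1) / 1.75 = 0.75 / 1.75 ≈ 0.4286

PN ≈ 0.429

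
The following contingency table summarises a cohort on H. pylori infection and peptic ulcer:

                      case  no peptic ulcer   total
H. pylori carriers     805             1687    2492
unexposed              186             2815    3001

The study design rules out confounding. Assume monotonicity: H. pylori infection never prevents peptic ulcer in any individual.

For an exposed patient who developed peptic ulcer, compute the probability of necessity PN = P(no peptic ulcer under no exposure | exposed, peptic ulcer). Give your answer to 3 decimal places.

PN ≈ 0.808

p₁ = P(outcome | exposed) = 805/2492 = 0.32303
p₀ = P(outcome | unexposed) = 186/3001 = 0.061979
Under exogeneity and monotonicity, PN = (p₁ − p₀)/p₁.
PN = (0.32303 − 0.061979) / 0.32303 ≈ 0.8081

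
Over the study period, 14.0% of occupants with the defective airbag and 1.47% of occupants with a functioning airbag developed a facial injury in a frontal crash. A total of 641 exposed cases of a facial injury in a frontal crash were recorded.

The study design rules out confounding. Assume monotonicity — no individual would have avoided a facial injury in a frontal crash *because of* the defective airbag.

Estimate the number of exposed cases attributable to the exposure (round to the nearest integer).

p₁ = 0.14, p₀ = 0.0147.
PN = (p₁ − p₀)/p₁ = (0.14 − 0.0147) / 0.14 ≈ 0.89500.
Attributable cases ≈ PN × (exposed cases) = 0.89500 × 641 ≈ 573.70.

about 574 cases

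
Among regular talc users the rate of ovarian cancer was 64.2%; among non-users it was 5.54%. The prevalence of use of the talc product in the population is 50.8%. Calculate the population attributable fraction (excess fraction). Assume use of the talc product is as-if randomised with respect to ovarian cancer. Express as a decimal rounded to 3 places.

p₁ = 0.642, p₀ = 0.0554.
Overall risk P(Y=1) = π·p₁ + (1−π)·p₀ = 0.508×0.642 + 0.492×0.0554 = 0.35339.
Under exogeneity, PAF = [P(Y=1) − p₀] / P(Y=1).
PAF = (0.35339 − 0.0554) / 0.35339 ≈ 0.8432

PAF ≈ 0.843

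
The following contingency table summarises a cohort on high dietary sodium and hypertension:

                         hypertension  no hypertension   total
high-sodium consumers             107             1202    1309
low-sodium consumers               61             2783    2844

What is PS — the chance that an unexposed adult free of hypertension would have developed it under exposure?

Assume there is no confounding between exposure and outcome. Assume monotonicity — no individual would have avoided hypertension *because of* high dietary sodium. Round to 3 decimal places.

PS ≈ 0.062

p₁ = P(outcome | exposed) = 107/1309 = 0.081742
p₀ = P(outcome | unexposed) = 61/2844 = 0.021449
Under exogeneity and monotonicity, PS = (p₁ − p₀)/(1 − p₀).
PS = (0.081742 − 0.021449) / 0.97855 ≈ 0.0616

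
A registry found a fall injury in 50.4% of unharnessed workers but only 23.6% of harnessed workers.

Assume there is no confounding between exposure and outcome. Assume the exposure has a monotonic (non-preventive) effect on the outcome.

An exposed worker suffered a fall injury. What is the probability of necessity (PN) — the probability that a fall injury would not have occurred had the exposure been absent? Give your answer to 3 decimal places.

p₁ = 0.504, p₀ = 0.236.
Under exogeneity and monotonicity, PN = (p₁ − p₀) / p₁.
PN = (0.504 − 0.236) / 0.504 = 0.268 / 0.504 ≈ 0.5317

PN ≈ 0.532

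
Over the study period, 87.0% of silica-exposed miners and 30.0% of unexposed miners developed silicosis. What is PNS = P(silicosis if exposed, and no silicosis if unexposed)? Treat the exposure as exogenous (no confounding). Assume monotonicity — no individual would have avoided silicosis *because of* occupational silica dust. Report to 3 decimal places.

PNS ≈ 0.570

p₁ = 0.87, p₀ = 0.3.
Under exogeneity and monotonicity, PNS = p₁ − p₀.
PNS = 0.87 − 0.3 = 0.57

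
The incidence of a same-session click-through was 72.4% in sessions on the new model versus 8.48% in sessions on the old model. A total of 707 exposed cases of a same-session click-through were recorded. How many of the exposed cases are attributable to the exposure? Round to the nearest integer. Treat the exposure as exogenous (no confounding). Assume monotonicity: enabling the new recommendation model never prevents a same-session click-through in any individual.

p₁ = 0.724, p₀ = 0.0848.
PN = (p₁ − p₀)/p₁ = (0.724 − 0.0848) / 0.724 ≈ 0.88287.
Attributable cases ≈ PN × (exposed cases) = 0.88287 × 707 ≈ 624.19.

about 624 cases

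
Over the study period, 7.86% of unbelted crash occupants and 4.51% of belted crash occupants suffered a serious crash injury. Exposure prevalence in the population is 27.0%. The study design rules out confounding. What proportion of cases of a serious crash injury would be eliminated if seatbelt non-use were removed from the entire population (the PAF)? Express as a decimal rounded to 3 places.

PAF ≈ 0.167

p₁ = 0.0786, p₀ = 0.0451.
Overall risk P(Y=1) = π·p₁ + (1−π)·p₀ = 0.27×0.0786 + 0.73×0.0451 = 0.054145.
Under exogeneity, PAF = [P(Y=1) − p₀] / P(Y=1).
PAF = (0.054145 − 0.0451) / 0.054145 ≈ 0.1671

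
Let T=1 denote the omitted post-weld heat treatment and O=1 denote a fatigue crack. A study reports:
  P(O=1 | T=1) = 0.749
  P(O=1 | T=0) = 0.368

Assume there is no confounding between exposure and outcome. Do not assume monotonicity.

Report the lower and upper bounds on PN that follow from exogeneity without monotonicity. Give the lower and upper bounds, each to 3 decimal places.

Let p₁ = 0.749, p₀ = 0.368.
Under exogeneity alone the bounds on PN are max{0,(p₁−p₀)/p₁} ≤ PN ≤ min{1,(1−p₀)/p₁}.
  lower = (p₁ − p₀)/p₁ = 0.381 / 0.749 ≈ 0.5087
  upper = min{1, (1 − p₀)/p₁} = 0.632 / 0.749 ≈ 0.8438

0.509 ≤ PN ≤ 0.844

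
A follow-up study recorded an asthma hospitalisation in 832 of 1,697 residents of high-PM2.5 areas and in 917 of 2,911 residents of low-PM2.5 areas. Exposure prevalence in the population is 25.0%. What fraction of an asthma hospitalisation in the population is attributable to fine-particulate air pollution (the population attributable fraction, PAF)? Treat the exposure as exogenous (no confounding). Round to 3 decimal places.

p₁ = P(outcome | exposed) = 832/1697 = 0.49028
p₀ = P(outcome | unexposed) = 917/2911 = 0.31501
Overall risk P(Y=1) = π·p₁ + (1−π)·p₀ = 0.25×0.49028 + 0.75×0.31501 = 0.35883.
Under exogeneity, PAF = [P(Y=1) − p₀] / P(Y=1).
PAF = (0.35883 − 0.31501) / 0.35883 ≈ 0.1221

PAF ≈ 0.122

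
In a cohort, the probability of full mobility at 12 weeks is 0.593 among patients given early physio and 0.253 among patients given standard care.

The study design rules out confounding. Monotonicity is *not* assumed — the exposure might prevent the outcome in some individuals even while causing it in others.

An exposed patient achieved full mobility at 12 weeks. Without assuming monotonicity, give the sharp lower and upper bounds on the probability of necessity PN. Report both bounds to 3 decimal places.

Let p₁ = 0.593, p₀ = 0.253.
Under exogeneity alone the bounds on PN are max{0,(p₁−p₀)/p₁} ≤ PN ≤ min{1,(1−p₀)/p₁}.
  lower = (p₁ − p₀)/p₁ = 0.34 / 0.593 ≈ 0.5734
  upper = min{1, (1 − p₀)/p₁} = 0.747 / 0.593 ≈ 1.2597 → capped at 1

0.573 ≤ PN ≤ 1.000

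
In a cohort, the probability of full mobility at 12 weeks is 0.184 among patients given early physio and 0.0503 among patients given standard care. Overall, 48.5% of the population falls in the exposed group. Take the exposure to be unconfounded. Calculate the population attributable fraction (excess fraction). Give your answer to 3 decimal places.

Let p₁ = 0.184, p₀ = 0.0503.
Overall risk P(Y=1) = π·p₁ + (1−π)·p₀ = 0.485×0.184 + 0.515×0.0503 = 0.11514.
Under exogeneity, PAF = [P(Y=1) − p₀] / P(Y=1).
PAF = (0.11514 − 0.0503) / 0.11514 ≈ 0.5632

PAF ≈ 0.563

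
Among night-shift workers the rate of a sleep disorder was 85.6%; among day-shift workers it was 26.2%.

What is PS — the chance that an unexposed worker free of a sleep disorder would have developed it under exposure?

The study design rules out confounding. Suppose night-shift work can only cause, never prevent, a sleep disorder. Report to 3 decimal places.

p₁ = 0.856, p₀ = 0.262.
Under exogeneity and monotonicity, PS = (p₁ − p₀) / (1 − p₀).
PS = (0.856 − 0.262) / (1 − 0.262) = 0.594 / 0.738 ≈ 0.8049

PS ≈ 0.805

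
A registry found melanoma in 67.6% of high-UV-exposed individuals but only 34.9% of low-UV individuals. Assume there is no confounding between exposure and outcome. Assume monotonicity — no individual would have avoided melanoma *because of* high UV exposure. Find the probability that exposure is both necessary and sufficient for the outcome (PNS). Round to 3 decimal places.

PNS ≈ 0.327

p₁ = 0.676, p₀ = 0.349.
Under exogeneity and monotonicity, PNS = p₁ − p₀.
PNS = 0.676 − 0.349 = 0.327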